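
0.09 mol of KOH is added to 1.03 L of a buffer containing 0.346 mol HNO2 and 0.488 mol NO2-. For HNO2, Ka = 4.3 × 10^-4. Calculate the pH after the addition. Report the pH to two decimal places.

pH = 3.72

OH- converts HNO2 to NO2-: HNO2 → 0.256 mol, NO2- → 0.578 mol.
pKa = −log(4.3 × 10^-4) = 3.367
pH = pKa + log(n_NO2-/n_HNO2) = 3.367 + log(0.578/0.256) = 3.367 + (+0.354)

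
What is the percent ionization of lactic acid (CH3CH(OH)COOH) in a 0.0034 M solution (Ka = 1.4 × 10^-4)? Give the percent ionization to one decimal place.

CH3CH(OH)COOH ⇌ CH3CH(OH)COO- + H+; let x = [H+] at equilibrium.
Solve x² + 0.00014x − 4.76e-07 = 0 → x = 6.23 × 10^-4 M
Fraction ionized = 6.23 × 10^-4 / 0.0034 = 0.1832 → 18.3%

18.3%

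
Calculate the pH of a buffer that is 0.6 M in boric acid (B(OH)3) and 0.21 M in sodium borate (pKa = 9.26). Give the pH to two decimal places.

Henderson–Hasselbalch: pH = pKa + log([B(OH)4-]/[B(OH)3]) = 9.26 + log(0.21/0.6)
pH = 9.26 + (-0.456) = 8.80

pH = 8.80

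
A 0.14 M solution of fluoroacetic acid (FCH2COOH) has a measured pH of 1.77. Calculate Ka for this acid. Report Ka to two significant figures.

Ka = 2.3 × 10^-3

[H+] = 10^(-1.77) = 1.70 × 10^-2 M
At equilibrium [HA] = 0.14 − 1.70 × 10^-2 = 1.23 × 10^-1 M
Ka = [H+][A-]/[HA] = (1.70 × 10^-2)² / 1.23 × 10^-1 = 2.3 × 10^-3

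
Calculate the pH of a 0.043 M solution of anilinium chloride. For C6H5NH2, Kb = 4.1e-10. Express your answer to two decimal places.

pH = 2.99

C6H5NH3+ is the conjugate acid of the weak base C6H5NH2.
Ka = Kw/Kb = 1.0×10^-14 / 4.1 × 10^-10 = 2.44 × 10^-5
Ka = [H+]²/(0.043 − [H+]) = 2.44 × 10^-5
Assume [H+] ≪ 0.043: [H+] ≈ √(2.44 × 10^-5 × 0.043) = 1.02 × 10^-3 M
Check: 2.4% ionized — well under 5%, approximation valid.
pH = −log(1.02 × 10^-3) = 2.99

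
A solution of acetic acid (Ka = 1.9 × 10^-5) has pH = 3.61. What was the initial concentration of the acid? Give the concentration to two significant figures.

C₀ = 3.4 × 10^-3 M

[H+] = 10^(-3.61) = 2.45 × 10^-4 M = x
Ka = x²/(C₀ − x) ⇒ C₀ = x + x²/Ka
C₀ = 2.45 × 10^-4 + (2.45 × 10^-4)²/(1.9 × 10^-5) = 3.40 × 10^-3 M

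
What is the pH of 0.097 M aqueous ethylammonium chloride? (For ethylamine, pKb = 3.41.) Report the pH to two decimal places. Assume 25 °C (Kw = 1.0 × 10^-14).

pH = 5.80

C2H5NH3+ is the conjugate acid of the weak base C2H5NH2.
Kb = 10^(−3.41) = 3.89 × 10^-4
Ka = Kw/Kb = 1.0×10^-14 / 3.89 × 10^-4 = 2.57 × 10^-11
Let x = [H+] at equilibrium. Ka = x²/(0.097 − x).
Assume x ≪ 0.097: x ≈ √(2.57 × 10^-11 × 0.097) = 1.58 × 10^-6 M
(x/C₀ = 0.0016% < 5%, so the approximation holds.)
pH = −log(1.58 × 10^-6) = 5.80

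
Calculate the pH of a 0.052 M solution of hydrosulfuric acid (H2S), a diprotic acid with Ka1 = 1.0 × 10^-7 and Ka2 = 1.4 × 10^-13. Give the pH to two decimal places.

pH = 4.14

Ka1 ≫ Ka2, so treat the first dissociation as the only significant source of H+.
Ka1 = x²/(0.052 − x) = 1.0 × 10^-7
x ≈ √(1.0 × 10^-7 × 0.052) = 7.21 × 10^-5 M
pH = −log(7.21 × 10^-5) = 4.14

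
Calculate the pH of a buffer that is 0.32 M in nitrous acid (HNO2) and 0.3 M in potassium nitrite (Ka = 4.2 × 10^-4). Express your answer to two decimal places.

pKa = −log(4.2 × 10^-4) = 3.377
pH = pKa + log([A⁻]/[HA]) = 3.377 + log(0.3/0.32)
pH = 3.377 + (-0.028) = 3.35

pH = 3.35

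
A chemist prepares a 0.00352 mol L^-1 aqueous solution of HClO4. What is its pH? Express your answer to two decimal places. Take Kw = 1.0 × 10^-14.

pH = 2.45

HClO4 is a strong acid and dissociates completely, so [H+] = 0.00352 M.
pH = -log(0.00352) = 2.45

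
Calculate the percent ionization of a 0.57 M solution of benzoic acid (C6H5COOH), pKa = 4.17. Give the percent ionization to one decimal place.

1.1%

C6H5COOH ⇌ C6H5COO- + H+; let x = [H+] at equilibrium.
Ka = 10^(−4.17) = 6.76 × 10^-5
x ≈ √(Ka·C₀) = √(6.76 × 10^-5 × 0.57) = 6.21 × 10^-3 M
% ionization = x/C₀ × 100% = 6.21 × 10^-3/0.57 × 100% = 1.1%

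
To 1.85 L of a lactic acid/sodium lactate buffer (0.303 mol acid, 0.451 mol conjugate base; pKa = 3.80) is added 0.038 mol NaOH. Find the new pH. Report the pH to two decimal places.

OH- converts CH3CH(OH)COOH to CH3CH(OH)COO-: CH3CH(OH)COOH → 0.265 mol, CH3CH(OH)COO- → 0.489 mol.
Henderson–Hasselbalch with mole ratio 0.489/0.265: pH = 3.80 + (+0.266)

pH = 4.07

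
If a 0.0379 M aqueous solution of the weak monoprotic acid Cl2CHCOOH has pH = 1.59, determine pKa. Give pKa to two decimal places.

pKa = 1.27

[H+] = 10^(-1.59) = 2.57 × 10^-2 M
At equilibrium [HA] = 0.0379 − 2.57 × 10^-2 = 1.22 × 10^-2 M
Ka = [H+][A-]/[HA] = (2.57 × 10^-2)² / 1.22 × 10^-2 = 5.41 × 10^-2
pKa = -log(5.41 × 10^-2) = 1.27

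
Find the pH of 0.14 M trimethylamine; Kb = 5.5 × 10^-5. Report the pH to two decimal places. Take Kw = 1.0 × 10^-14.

pH = 11.44

(CH3)3N + H2O ⇌ (CH3)3NH+ + OH-
Kb = [OH-]²/(0.14 − [OH-]) = 5.5 × 10^-5
Assume [OH-] ≪ 0.14: [OH-] ≈ √(5.5 × 10^-5 × 0.14) = 2.77 × 10^-3 M
pOH = 2.56, so pH = 14.00 − pOH = 11.44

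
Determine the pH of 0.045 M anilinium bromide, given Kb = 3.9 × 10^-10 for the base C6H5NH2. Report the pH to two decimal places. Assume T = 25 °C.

C6H5NH3+ is the conjugate acid of the weak base C6H5NH2.
Ka = Kw/Kb = 1.0×10^-14 / 3.9 × 10^-10 = 2.56 × 10^-5
Ka = x²/(0.045 − x) = 2.56 × 10^-5
Neglecting x in the denominator: x = √(2.56 × 10^-5 × 0.045) = 1.07 × 10^-3 M
pH = −log(1.07 × 10^-3) = 2.97

pH = 2.97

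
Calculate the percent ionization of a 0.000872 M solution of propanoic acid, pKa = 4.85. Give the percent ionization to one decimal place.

CH3CH2COOH ⇌ CH3CH2COO- + H+; let x = [H+] at equilibrium.
Ka = 10^(−4.85) = 1.41 × 10^-5
Ka = x²/(C₀ − x); solving the quadratic gives x = 1.04 × 10^-4 M.
Fraction ionized = 1.04 × 10^-4 / 0.000872 = 0.1193 → 11.9%

11.9%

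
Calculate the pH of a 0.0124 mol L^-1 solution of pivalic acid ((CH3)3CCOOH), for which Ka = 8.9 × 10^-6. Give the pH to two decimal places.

pH = 3.48

(CH3)3CCOOH ⇌ (CH3)3CCOO- + H+
From the ICE table, Ka = x²/(0.0124 − x) = 8.9 × 10^-6.
Neglecting x in the denominator: x = √(8.9 × 10^-6 × 0.0124) = 3.32 × 10^-4 M
pH = −log(3.32 × 10^-4) = 3.48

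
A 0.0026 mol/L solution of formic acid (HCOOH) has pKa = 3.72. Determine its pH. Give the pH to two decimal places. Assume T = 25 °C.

HCOOH ⇌ HCOO- + H+
Ka = 10^(−3.72) = 1.91 × 10^-4
From the ICE table, Ka = [H+]²/(0.0026 − [H+]) = 1.91 × 10^-4.
[H+] is not negligible relative to C₀; solve [H+]² + 0.000191·[H+] − 4.97e-07 = 0.
[H+] = (−Ka + √(Ka² + 4·Ka·C₀))/2 = 6.16 × 10^-4 M
pH = −log[H+] = −log(6.16 × 10^-4) = 3.21

pH = 3.21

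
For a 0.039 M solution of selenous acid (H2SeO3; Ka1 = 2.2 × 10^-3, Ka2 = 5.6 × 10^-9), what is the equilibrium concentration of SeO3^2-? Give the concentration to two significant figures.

5.6 × 10^-9 M

First ionization gives [H+] ≈ [HSeO3-] = 8.23 × 10^-3 M.
Second step: Ka2 = [H+][SeO3^2-]/[HSeO3-] ≈ [SeO3^2-] (since [H+] ≈ [HSeO3-]).
So [SeO3^2-] ≈ Ka2.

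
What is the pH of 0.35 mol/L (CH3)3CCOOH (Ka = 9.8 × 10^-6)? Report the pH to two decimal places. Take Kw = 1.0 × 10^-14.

(CH3)3CCOOH ⇌ (CH3)3CCOO- + H+
From the ICE table, Ka = [H+]²/(0.35 − [H+]) = 9.8 × 10^-6.
Since Ka ≪ C₀, [H+] ≈ √(Ka·C₀) = 1.85 × 10^-3 M.
([H+]/C₀ = 0.53% < 5%, so the approximation holds.)
pH = −log(1.85 × 10^-3) = 2.73

pH = 2.73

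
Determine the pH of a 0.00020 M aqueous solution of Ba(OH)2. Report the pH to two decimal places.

Ba(OH)2 is a strong base (each formula unit releases 2 OH-); [OH-] = 0.0004 M.
pOH = -log(0.0004) = 3.40
pH = 14.00 - 3.40 = 10.60

pH = 10.60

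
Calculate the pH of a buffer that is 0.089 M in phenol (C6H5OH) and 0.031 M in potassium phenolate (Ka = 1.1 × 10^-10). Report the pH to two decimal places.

pKa = −log(1.1 × 10^-10) = 9.959
Using pH = pKa + log([base]/[acid]) with [base]/[acid] = 0.031/0.089:
pH = 9.959 + (-0.458) = 9.50

pH = 9.50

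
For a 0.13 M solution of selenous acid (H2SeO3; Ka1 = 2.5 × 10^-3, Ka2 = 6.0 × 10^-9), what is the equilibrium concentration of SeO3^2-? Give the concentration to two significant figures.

First ionization gives [H+] ≈ [HSeO3-] = 1.68 × 10^-2 M.
Second step: Ka2 = [H+][SeO3^2-]/[HSeO3-] ≈ [SeO3^2-] (since [H+] ≈ [HSeO3-]).
So [SeO3^2-] ≈ Ka2.

6.0 × 10^-9 M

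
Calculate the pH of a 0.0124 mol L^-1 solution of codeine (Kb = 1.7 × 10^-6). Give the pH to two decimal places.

C18H21NO3 + H2O ⇌ C18H22NO3+ + OH-
Kb = [OH-]²/(0.0124 − [OH-]) = 1.7 × 10^-6
Assume [OH-] ≪ 0.0124: [OH-] ≈ √(1.7 × 10^-6 × 0.0124) = 1.45 × 10^-4 M
Check: 1.2% ionized — well under 5%, approximation valid.
pOH = −log(1.45 × 10^-4) = 3.84; pH = 14.00 − 3.84 = 10.16

pH = 10.16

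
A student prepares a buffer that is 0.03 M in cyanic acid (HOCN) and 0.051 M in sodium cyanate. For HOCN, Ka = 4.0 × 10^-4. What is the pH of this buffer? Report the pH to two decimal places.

pH = 3.63

pKa = −log(4.0 × 10^-4) = 3.398
Henderson–Hasselbalch: pH = pKa + log([OCN-]/[HOCN]) = 3.398 + log(0.051/0.03)
pH = 3.398 + (+0.230) = 3.63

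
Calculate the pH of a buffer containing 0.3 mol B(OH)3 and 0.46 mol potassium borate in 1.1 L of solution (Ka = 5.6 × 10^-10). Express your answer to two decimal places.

pKa = −log(5.6 × 10^-10) = 9.252
Henderson–Hasselbalch: pH = pKa + log([B(OH)4-]/[B(OH)3]) = 9.252 + log(0.46/0.3)
pH = 9.252 + (+0.186) = 9.44

pH = 9.44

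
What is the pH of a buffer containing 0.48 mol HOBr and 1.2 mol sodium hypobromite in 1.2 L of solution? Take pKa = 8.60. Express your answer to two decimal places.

pH = 9.00

pH = pKa + log([A⁻]/[HA]) = 8.60 + log(1.2/0.48)
pH = 8.60 + (+0.398) = 9.00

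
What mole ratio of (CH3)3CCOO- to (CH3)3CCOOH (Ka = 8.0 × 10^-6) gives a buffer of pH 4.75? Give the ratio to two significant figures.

pKa = -log(8.0 × 10^-6) = 5.097
pH = pKa + log(r) ⇒ log(r) = 4.75 − 5.097 = -0.347
r = [(CH3)3CCOO-]/[(CH3)3CCOOH] = 10^(-0.347) = 0.45

ratio = 0.45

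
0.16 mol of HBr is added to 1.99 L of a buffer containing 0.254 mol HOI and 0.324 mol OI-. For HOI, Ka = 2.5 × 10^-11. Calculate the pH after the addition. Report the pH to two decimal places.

pH = 10.20

After neutralization: n(HOI) = 0.414 mol, n(OI-) = 0.164 mol.
pKa = −log(2.5 × 10^-11) = 10.602
Henderson–Hasselbalch with mole ratio 0.164/0.414: pH = 10.602 + (-0.402)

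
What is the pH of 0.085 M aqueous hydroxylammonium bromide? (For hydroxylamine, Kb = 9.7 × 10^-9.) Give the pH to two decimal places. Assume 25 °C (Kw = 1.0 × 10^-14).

pH = 3.53

NH3OH+ is the conjugate acid of the weak base NH2OH.
Ka = Kw/Kb = 1.0×10^-14 / 9.7 × 10^-9 = 1.03 × 10^-6
Ka = [H+]²/(0.085 − [H+]) = 1.03 × 10^-6
Since Ka ≪ C₀, [H+] ≈ √(Ka·C₀) = 2.96 × 10^-4 M.
pH = −log(2.96 × 10^-4) = 3.53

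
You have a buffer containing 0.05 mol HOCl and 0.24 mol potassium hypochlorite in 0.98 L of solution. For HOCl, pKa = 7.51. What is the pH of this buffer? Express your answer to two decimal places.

Using pH = pKa + log([base]/[acid]) with [base]/[acid] = 0.24/0.05:
pH = 7.51 + (+0.681) = 8.19

pH = 8.19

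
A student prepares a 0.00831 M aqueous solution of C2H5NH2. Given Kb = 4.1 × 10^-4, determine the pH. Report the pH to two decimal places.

C2H5NH2 + H2O ⇌ C2H5NH3+ + OH-
From the ICE table, Kb = [OH-]²/(0.00831 − [OH-]) = 4.1 × 10^-4.
The 5% rule fails; solving [OH-]² + Kb·[OH-] − Kb·C₀ = 0 exactly:
[OH-] = [−0.00041 + √(0.00041² + 1.36e-05)]/2 = 1.65 × 10^-3 M
pOH = −log(1.65 × 10^-3) = 2.78; pH = 14.00 − 2.78 = 11.22

pH = 11.22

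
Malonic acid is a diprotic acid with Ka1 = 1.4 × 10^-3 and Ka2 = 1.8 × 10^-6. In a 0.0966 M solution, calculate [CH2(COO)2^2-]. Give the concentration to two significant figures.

First ionization gives [H+] ≈ [CH2(COOH)COO-] = 1.10 × 10^-2 M.
Second step: Ka2 = [H+][CH2(COO)2^2-]/[CH2(COOH)COO-] ≈ [CH2(COO)2^2-] (since [H+] ≈ [CH2(COOH)COO-]).
So [CH2(COO)2^2-] ≈ Ka2.

1.8 × 10^-6 M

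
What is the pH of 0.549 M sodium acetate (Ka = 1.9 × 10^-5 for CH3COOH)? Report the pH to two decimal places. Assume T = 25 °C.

pH = 9.23

CH3COO- is the conjugate base of the weak acid CH3COOH.
Kb = Kw/Ka = 1.0×10^-14 / 1.9 × 10^-5 = 5.26 × 10^-10
From the ICE table, Kb = [OH-]²/(0.549 − [OH-]) = 5.26 × 10^-10.
Neglecting [OH-] in the denominator: [OH-] = √(5.26 × 10^-10 × 0.549) = 1.70 × 10^-5 M
([OH-]/C₀ = 0.0031% < 5%, so the approximation holds.)
pOH = −log(1.70 × 10^-5) = 4.77; pH = 14.00 − 4.77 = 9.23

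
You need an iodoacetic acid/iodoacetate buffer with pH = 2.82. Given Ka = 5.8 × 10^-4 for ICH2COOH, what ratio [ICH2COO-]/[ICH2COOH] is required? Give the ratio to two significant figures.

pKa = -log(5.8 × 10^-4) = 3.237
pH = pKa + log(r) ⇒ log(r) = 2.82 − 3.237 = -0.417
r = [ICH2COO-]/[ICH2COOH] = 10^(-0.417) = 0.383

ratio = 0.38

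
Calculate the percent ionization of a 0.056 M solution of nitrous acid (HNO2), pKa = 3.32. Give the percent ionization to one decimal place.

HNO2 ⇌ NO2- + H+; let x = [H+] at equilibrium.
Ka = 10^(−3.32) = 4.79 × 10^-4
Ka = x²/(C₀ − x); solving the quadratic gives x = 4.95 × 10^-3 M.
% ionization = x/C₀ × 100% = 4.95 × 10^-3/0.056 × 100% = 8.8%

8.8%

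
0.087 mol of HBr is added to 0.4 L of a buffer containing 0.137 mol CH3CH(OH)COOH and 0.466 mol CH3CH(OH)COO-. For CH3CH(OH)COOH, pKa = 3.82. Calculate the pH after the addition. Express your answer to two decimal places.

Added H+ converts CH3CH(OH)COO- to CH3CH(OH)COOH: CH3CH(OH)COOH → 0.224 mol, CH3CH(OH)COO- → 0.379 mol.
pH = pKa + log(n_CH3CH(OH)COO-/n_CH3CH(OH)COOH) = 3.82 + log(0.379/0.224) = 3.82 + (+0.228)

pH = 4.05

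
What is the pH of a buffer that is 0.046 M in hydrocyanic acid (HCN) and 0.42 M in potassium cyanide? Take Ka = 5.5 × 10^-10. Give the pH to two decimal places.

pKa = −log(5.5 × 10^-10) = 9.260
pH = pKa + log([A⁻]/[HA]) = 9.260 + log(0.42/0.046)
pH = 9.260 + (+0.960) = 10.22

pH = 10.22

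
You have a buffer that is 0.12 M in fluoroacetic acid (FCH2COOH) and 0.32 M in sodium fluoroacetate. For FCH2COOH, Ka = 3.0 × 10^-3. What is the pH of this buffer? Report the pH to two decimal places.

pKa = −log(3.0 × 10^-3) = 2.523
pH = pKa + log([A⁻]/[HA]) = 2.523 + log(0.32/0.12)
pH = 2.523 + (+0.426) = 2.95

pH = 2.95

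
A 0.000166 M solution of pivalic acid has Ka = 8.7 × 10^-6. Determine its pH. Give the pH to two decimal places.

pH = 4.47

(CH3)3CCOOH ⇌ (CH3)3CCOO- + H+
Ka = [H+]²/(0.000166 − [H+]) = 8.7 × 10^-6
The 5% rule fails; solving [H+]² + Ka·[H+] − Ka·C₀ = 0 exactly:
[H+] = [−8.7e-06 + √(8.7e-06² + 5.78e-09)]/2 = 3.39 × 10^-5 M
pH = −log(3.39 × 10^-5) = 4.47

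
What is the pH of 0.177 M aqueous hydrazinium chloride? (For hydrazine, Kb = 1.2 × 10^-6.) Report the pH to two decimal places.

pH = 4.42

N2H5+ is the conjugate acid of the weak base N2H4.
Ka = Kw/Kb = 1.0×10^-14 / 1.2 × 10^-6 = 8.33 × 10^-9
From the ICE table, Ka = [H+]²/(0.177 − [H+]) = 8.33 × 10^-9.
Neglecting [H+] in the denominator: [H+] = √(8.33 × 10^-9 × 0.177) = 3.84 × 10^-5 M
([H+]/C₀ = 0.022% < 5%, so the approximation holds.)
pH = −log(3.84 × 10^-5) = 4.42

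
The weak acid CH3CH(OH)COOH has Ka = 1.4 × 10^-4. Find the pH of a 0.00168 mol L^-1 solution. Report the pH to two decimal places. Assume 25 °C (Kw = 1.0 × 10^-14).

pH = 3.38

CH3CH(OH)COOH ⇌ CH3CH(OH)COO- + H+
Let x = [H+] at equilibrium. Ka = x²/(0.00168 − x).
The 5% rule fails; solving x² + Ka·x − Ka·C₀ = 0 exactly:
x = (−Ka + √(Ka² + 4·Ka·C₀))/2 = 4.20 × 10^-4 M
pH = −log(4.20 × 10^-4) = 3.38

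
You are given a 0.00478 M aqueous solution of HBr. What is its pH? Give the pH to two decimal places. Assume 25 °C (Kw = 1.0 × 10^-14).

pH = 2.32

HBr is a strong acid and dissociates completely, so [H+] = 0.00478 M.
pH = -log(0.00478) = 2.32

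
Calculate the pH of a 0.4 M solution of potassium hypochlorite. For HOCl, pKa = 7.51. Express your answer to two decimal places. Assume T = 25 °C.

pH = 10.56

OCl- is the conjugate base of the weak acid HOCl.
Ka = 10^(−7.51) = 3.09 × 10^-8
Kb = Kw/Ka = 1.0×10^-14 / 3.09 × 10^-8 = 3.24 × 10^-7
Kb = x²/(0.4 − x) = 3.24 × 10^-7
Neglecting x in the denominator: x = √(3.24 × 10^-7 × 0.4) = 3.60 × 10^-4 M
pOH = −log(3.60 × 10^-4) = 3.44; pH = 14.00 − 3.44 = 10.56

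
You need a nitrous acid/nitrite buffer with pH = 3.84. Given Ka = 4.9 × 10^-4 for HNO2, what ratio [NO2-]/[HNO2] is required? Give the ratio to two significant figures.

ratio = 3.4

pKa = -log(4.9 × 10^-4) = 3.310
pH = pKa + log(r) ⇒ log(r) = 3.84 − 3.310 = +0.530
r = [NO2-]/[HNO2] = 10^(+0.530) = 3.39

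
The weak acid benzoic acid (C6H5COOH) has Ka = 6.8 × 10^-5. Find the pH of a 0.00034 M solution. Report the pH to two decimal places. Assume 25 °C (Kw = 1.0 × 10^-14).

C6H5COOH ⇌ C6H5COO- + H+
Let x = [H+] at equilibrium. Ka = x²/(0.00034 − x).
Here C₀/Ka ≈ 5, so the small-x approximation fails. Use the quadratic:
x = (−Ka + √(Ka² + 4·Ka·C₀))/2 = 1.22 × 10^-4 M
pH = −log(1.22 × 10^-4) = 3.91

pH = 3.91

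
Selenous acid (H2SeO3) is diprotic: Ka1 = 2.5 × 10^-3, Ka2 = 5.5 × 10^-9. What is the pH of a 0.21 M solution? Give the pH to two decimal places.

Ka1 ≫ Ka2, so treat the first dissociation as the only significant source of H+.
Ka1 = x²/(0.21 − x) = 2.5 × 10^-3
Solving the quadratic: x = (−Ka1 + √(Ka1² + 4·Ka1·C₀))/2 = 2.17 × 10^-2 M
pH = −log(2.17 × 10^-2) = 1.66

pH = 1.66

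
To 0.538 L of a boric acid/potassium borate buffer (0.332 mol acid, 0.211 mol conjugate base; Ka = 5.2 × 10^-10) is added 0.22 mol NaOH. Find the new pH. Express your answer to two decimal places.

pH = 9.87

OH- converts B(OH)3 to B(OH)4-: B(OH)3 → 0.112 mol, B(OH)4- → 0.431 mol.
pKa = −log(5.2 × 10^-10) = 9.284
Henderson–Hasselbalch with mole ratio 0.431/0.112: pH = 9.284 + (+0.585)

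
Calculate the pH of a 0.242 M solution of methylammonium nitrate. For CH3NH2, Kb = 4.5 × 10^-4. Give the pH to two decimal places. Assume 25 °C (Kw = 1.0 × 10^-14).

CH3NH3+ is the conjugate acid of the weak base CH3NH2.
Ka = Kw/Kb = 1.0×10^-14 / 4.5 × 10^-4 = 2.22 × 10^-11
Let x = [H+] at equilibrium. Ka = x²/(0.242 − x).
Neglecting x in the denominator: x = √(2.22 × 10^-11 × 0.242) = 2.32 × 10^-6 M
pH = −log(2.32 × 10^-6) = 5.63

pH = 5.63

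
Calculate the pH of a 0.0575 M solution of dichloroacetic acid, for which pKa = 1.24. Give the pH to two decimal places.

Cl2CHCOOH ⇌ Cl2CHCOO- + H+
Ka = 10^(−1.24) = 5.75 × 10^-2
Ka = [H+]²/(0.0575 − [H+]) = 5.75 × 10^-2
Here C₀/Ka ≈ 1, so the small-[H+] approximation fails. Use the quadratic:
[H+] = (−Ka + √(Ka² + 4·Ka·C₀))/2 = 3.55 × 10^-2 M
pH = −log(3.55 × 10^-2) = 1.45

pH = 1.45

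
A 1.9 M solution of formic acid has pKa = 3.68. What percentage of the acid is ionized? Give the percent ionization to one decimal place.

HCOOH ⇌ HCOO- + H+; let x = [H+] at equilibrium.
Ka = 10^(−3.68) = 2.09 × 10^-4
x ≈ √(Ka·C₀) = √(2.09 × 10^-4 × 1.9) = 1.99 × 10^-2 M
Fraction ionized = 1.99 × 10^-2 / 1.9 = 0.0105 → 1.0%

1.0%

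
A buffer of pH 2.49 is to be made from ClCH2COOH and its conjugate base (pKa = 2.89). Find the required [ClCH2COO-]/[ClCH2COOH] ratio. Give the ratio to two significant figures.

pH = pKa + log(r) ⇒ log(r) = 2.49 − 2.89 = -0.40
r = [ClCH2COO-]/[ClCH2COOH] = 10^(-0.40) = 0.398

ratio = 0.40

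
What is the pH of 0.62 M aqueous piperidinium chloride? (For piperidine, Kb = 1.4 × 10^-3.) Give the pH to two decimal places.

pH = 5.68

C5H10NH2+ is the conjugate acid of the weak base C5H10NH.
Ka = Kw/Kb = 1.0×10^-14 / 1.4 × 10^-3 = 7.14 × 10^-12
From the ICE table, Ka = [H+]²/(0.62 − [H+]) = 7.14 × 10^-12.
Since Ka ≪ C₀, [H+] ≈ √(Ka·C₀) = 2.10 × 10^-6 M.
Check: 0.00034% ionized — well under 5%, approximation valid.
pH = −log(2.10 × 10^-6) = 5.68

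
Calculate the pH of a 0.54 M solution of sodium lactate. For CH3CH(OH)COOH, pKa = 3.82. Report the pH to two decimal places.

pH = 8.78

CH3CH(OH)COO- is the conjugate base of the weak acid CH3CH(OH)COOH.
Ka = 10^(−3.82) = 1.51 × 10^-4
Kb = Kw/Ka = 1.0×10^-14 / 1.51 × 10^-4 = 6.62 × 10^-11
From the ICE table, Kb = [OH-]²/(0.54 − [OH-]) = 6.62 × 10^-11.
Assume [OH-] ≪ 0.54: [OH-] ≈ √(6.62 × 10^-11 × 0.54) = 5.98 × 10^-6 M
pOH = −log(5.98 × 10^-6) = 5.22; pH = 14.00 − 5.22 = 8.78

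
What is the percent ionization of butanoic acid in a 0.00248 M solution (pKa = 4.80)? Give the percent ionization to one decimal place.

CH3(CH2)2COOH ⇌ CH3(CH2)2COO- + H+; let x = [H+] at equilibrium.
Ka = 10^(−4.80) = 1.58 × 10^-5
Ka = x²/(C₀ − x); solving the quadratic gives x = 1.90 × 10^-4 M.
% ionization = x/C₀ × 100% = 1.90 × 10^-4/0.00248 × 100% = 7.7%

7.7%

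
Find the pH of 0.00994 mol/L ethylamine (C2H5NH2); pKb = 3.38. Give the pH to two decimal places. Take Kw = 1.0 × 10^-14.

pH = 11.26

C2H5NH2 + H2O ⇌ C2H5NH3+ + OH-
Kb = 10^(−3.38) = 4.17 × 10^-4
From the ICE table, Kb = [OH-]²/(0.00994 − [OH-]) = 4.17 × 10^-4.
Here C₀/Kb ≈ 23.8, so the small-[OH-] approximation fails. Use the quadratic:
[OH-] = [−0.000417 + √(0.000417² + 1.66e-05)]/2 = 1.84 × 10^-3 M
pOH = −log(1.84 × 10^-3) = 2.74; pH = 14.00 − 2.74 = 11.26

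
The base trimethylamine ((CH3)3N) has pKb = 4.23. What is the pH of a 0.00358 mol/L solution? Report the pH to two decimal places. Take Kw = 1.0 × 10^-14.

pH = 10.63

(CH3)3N + H2O ⇌ (CH3)3NH+ + OH-
Kb = 10^(−4.23) = 5.89 × 10^-5
Kb = x²/(0.00358 − x) = 5.89 × 10^-5
The 5% rule fails; solving x² + Kb·x − Kb·C₀ = 0 exactly:
x = [−5.89e-05 + √(5.89e-05² + 8.43e-07)]/2 = 4.31 × 10^-4 M
pOH = 3.37, so pH = 14.00 − pOH = 10.63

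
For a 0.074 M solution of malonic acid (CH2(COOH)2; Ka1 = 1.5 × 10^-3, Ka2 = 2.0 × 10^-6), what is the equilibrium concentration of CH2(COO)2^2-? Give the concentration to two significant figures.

First ionization gives [H+] ≈ [CH2(COOH)COO-] = 9.81 × 10^-3 M.
Second step: Ka2 = [H+][CH2(COO)2^2-]/[CH2(COOH)COO-] ≈ [CH2(COO)2^2-] (since [H+] ≈ [CH2(COOH)COO-]).
So [CH2(COO)2^2-] ≈ Ka2.

2.0 × 10^-6 M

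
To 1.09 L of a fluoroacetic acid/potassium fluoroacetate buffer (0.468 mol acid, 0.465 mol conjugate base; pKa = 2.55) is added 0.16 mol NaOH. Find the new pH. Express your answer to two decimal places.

After neutralization: n(FCH2COOH) = 0.308 mol, n(FCH2COO-) = 0.625 mol.
Henderson–Hasselbalch with mole ratio 0.625/0.308: pH = 2.55 + (+0.307)

pH = 2.86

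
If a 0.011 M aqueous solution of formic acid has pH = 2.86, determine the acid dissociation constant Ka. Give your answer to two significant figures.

[H+] = 10^(-2.86) = 1.38 × 10^-3 M
At equilibrium [HA] = 0.011 − 1.38 × 10^-3 = 9.62 × 10^-3 M
Ka = [H+][A-]/[HA] = (1.38 × 10^-3)² / 9.62 × 10^-3 = 2.0 × 10^-4

Ka = 2.0 × 10^-4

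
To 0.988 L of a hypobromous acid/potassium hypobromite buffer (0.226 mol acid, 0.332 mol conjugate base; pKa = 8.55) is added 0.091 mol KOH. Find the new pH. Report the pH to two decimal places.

After neutralization: n(HOBr) = 0.135 mol, n(OBr-) = 0.423 mol.
pH = pKa + log([A⁻]/[HA]) = 8.55 + log(0.423/0.135) = 8.55 +0.496

pH = 9.05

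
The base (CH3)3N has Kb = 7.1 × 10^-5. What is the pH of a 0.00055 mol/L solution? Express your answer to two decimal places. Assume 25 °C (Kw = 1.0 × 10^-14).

pH = 10.22

(CH3)3N + H2O ⇌ (CH3)3NH+ + OH-
Kb = [OH-]²/(0.00055 − [OH-]) = 7.1 × 10^-5
The 5% rule fails; solving [OH-]² + Kb·[OH-] − Kb·C₀ = 0 exactly:
[OH-] = [−7.1e-05 + √(7.1e-05² + 1.56e-07)]/2 = 1.65 × 10^-4 M
pOH = 3.78, so pH = 14.00 − pOH = 10.22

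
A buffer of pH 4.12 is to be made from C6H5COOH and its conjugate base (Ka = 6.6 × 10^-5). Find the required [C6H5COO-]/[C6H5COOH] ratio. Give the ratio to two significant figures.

pKa = -log(6.6 × 10^-5) = 4.180
pH = pKa + log(r) ⇒ log(r) = 4.12 − 4.180 = -0.060
r = [C6H5COO-]/[C6H5COOH] = 10^(-0.060) = 0.871

ratio = 0.87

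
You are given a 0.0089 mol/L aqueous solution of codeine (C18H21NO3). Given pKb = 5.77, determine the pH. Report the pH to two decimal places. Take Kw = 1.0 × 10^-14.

pH = 10.09

C18H21NO3 + H2O ⇌ C18H22NO3+ + OH-
Kb = 10^(−5.77) = 1.70 × 10^-6
Kb = [OH-]²/(0.0089 − [OH-]) = 1.70 × 10^-6
Assume [OH-] ≪ 0.0089: [OH-] ≈ √(1.70 × 10^-6 × 0.0089) = 1.23 × 10^-4 M
([OH-]/C₀ = 1.4% < 5%, so the approximation holds.)
pOH = 3.91, so pH = 14.00 − pOH = 10.09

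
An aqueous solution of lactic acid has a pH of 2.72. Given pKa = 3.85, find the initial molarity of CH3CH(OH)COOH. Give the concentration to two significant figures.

C₀ = 2.8 × 10^-2 M

[H+] = 10^(-2.72) = 1.91 × 10^-3 M = x
Ka = 10^(−3.85) = 1.41 × 10^-4
Ka = x²/(C₀ − x) ⇒ C₀ = x + x²/Ka
C₀ = 1.91 × 10^-3 + (1.91 × 10^-3)²/(1.41 × 10^-4) = 2.78 × 10^-2 M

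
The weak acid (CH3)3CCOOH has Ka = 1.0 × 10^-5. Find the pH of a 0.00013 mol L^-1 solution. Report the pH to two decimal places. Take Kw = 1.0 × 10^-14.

pH = 4.50

(CH3)3CCOOH ⇌ (CH3)3CCOO- + H+
Ka = x²/(0.00013 − x) = 1.0 × 10^-5
Here C₀/Ka ≈ 13, so the small-x approximation fails. Use the quadratic:
x = (−Ka + √(Ka² + 4·Ka·C₀))/2 = 3.14 × 10^-5 M
pH = −log(3.14 × 10^-5) = 4.50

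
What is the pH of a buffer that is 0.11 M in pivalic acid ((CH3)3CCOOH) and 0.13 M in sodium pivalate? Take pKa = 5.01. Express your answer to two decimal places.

pH = 5.08

Using pH = pKa + log([base]/[acid]) with [base]/[acid] = 0.13/0.11:
pH = 5.01 + (+0.073) = 5.08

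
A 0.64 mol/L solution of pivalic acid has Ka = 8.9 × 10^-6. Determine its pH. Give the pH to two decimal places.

pH = 2.62

(CH3)3CCOOH ⇌ (CH3)3CCOO- + H+
Ka = [H+]²/(0.64 − [H+]) = 8.9 × 10^-6
Assume [H+] ≪ 0.64: [H+] ≈ √(8.9 × 10^-6 × 0.64) = 2.39 × 10^-3 M
([H+]/C₀ = 0.37% < 5%, so the approximation holds.)
pH = −log(2.39 × 10^-3) = 2.62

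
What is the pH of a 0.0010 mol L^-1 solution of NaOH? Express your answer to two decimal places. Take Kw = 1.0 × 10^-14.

pH = 11.00

NaOH is a strong base; [OH-] = 0.001 M.
pOH = -log(0.001) = 3.00
pH = 14.00 - 3.00 = 11.00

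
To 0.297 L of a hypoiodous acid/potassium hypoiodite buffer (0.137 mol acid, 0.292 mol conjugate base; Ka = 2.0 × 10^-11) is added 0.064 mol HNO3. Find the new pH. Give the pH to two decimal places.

Added H+ converts OI- to HOI: HOI → 0.201 mol, OI- → 0.228 mol.
pKa = −log(2.0 × 10^-11) = 10.699
Henderson–Hasselbalch with mole ratio 0.228/0.201: pH = 10.699 + (+0.055)

pH = 10.75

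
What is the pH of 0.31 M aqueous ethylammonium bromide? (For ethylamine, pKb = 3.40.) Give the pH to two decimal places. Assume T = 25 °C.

pH = 5.55

C2H5NH3+ is the conjugate acid of the weak base C2H5NH2.
Kb = 10^(−3.40) = 3.98 × 10^-4
Ka = Kw/Kb = 1.0×10^-14 / 3.98 × 10^-4 = 2.51 × 10^-11
Ka = [H+]²/(0.31 − [H+]) = 2.51 × 10^-11
Assume [H+] ≪ 0.31: [H+] ≈ √(2.51 × 10^-11 × 0.31) = 2.79 × 10^-6 M
([H+]/C₀ = 0.0009% < 5%, so the approximation holds.)
pH = −log(2.79 × 10^-6) = 5.55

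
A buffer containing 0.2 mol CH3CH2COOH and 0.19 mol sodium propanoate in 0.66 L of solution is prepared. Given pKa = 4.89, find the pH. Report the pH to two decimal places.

Using pH = pKa + log([base]/[acid]) with [base]/[acid] = 0.19/0.2:
pH = 4.89 + (-0.022) = 4.87

pH = 4.87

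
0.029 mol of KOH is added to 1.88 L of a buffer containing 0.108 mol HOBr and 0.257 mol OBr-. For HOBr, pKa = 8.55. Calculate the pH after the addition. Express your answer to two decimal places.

pH = 9.11

After neutralization: n(HOBr) = 0.079 mol, n(OBr-) = 0.286 mol.
pH = pKa + log([A⁻]/[HA]) = 8.55 + log(0.286/0.079) = 8.55 +0.559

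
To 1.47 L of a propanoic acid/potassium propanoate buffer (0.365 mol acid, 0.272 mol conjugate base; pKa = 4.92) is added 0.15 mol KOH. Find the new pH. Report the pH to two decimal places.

OH- converts CH3CH2COOH to CH3CH2COO-: CH3CH2COOH → 0.215 mol, CH3CH2COO- → 0.422 mol.
pH = pKa + log([A⁻]/[HA]) = 4.92 + log(0.422/0.215) = 4.92 +0.293

pH = 5.21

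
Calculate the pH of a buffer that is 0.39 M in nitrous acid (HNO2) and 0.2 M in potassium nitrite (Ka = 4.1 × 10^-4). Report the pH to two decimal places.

pKa = −log(4.1 × 10^-4) = 3.387
pH = pKa + log([A⁻]/[HA]) = 3.387 + log(0.2/0.39)
pH = 3.387 + (-0.290) = 3.10

pH = 3.10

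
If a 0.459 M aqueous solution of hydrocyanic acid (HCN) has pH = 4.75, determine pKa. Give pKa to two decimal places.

pKa = 9.16

[H+] = 10^(-4.75) = 1.78 × 10^-5 M
At equilibrium [HA] = 0.459 − 1.78 × 10^-5 = 4.59 × 10^-1 M
Ka = [H+][A-]/[HA] = (1.78 × 10^-5)² / 4.59 × 10^-1 = 6.90 × 10^-10
pKa = -log(6.90 × 10^-10) = 9.16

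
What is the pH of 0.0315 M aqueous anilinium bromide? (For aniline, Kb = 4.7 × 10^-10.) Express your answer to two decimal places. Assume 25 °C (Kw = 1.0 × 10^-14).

pH = 3.09

C6H5NH3+ is the conjugate acid of the weak base C6H5NH2.
Ka = Kw/Kb = 1.0×10^-14 / 4.7 × 10^-10 = 2.13 × 10^-5
From the ICE table, Ka = x²/(0.0315 − x) = 2.13 × 10^-5.
Assume x ≪ 0.0315: x ≈ √(2.13 × 10^-5 × 0.0315) = 8.19 × 10^-4 M
Check: 2.6% ionized — well under 5%, approximation valid.
pH = −log[H+] = −log(8.19 × 10^-4) = 3.09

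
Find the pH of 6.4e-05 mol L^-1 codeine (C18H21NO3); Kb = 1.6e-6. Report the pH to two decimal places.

pH = 8.97

C18H21NO3 + H2O ⇌ C18H22NO3+ + OH-
Kb = x²/(6.4e-05 − x) = 1.6 × 10^-6
x is not negligible relative to C₀; solve x² + 1.6e-06·x − 1.02e-10 = 0.
x = [−1.6e-06 + √(1.6e-06² + 4.1e-10)]/2 = 9.35 × 10^-6 M
pOH = 5.03, so pH = 14.00 − pOH = 8.97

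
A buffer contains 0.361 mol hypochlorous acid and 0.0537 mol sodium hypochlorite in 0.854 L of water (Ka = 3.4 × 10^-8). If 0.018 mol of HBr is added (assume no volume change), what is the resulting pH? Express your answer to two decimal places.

pH = 6.44

Added H+ converts OCl- to HOCl: HOCl → 0.379 mol, OCl- → 0.0357 mol.
pKa = −log(3.4 × 10^-8) = 7.469
pH = pKa + log(n_OCl-/n_HOCl) = 7.469 + log(0.0357/0.379) = 7.469 + (-1.026)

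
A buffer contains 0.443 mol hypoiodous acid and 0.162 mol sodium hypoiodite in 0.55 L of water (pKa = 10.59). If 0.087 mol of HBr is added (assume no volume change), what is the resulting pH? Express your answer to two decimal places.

Added H+ converts OI- to HOI: HOI → 0.53 mol, OI- → 0.075 mol.
Henderson–Hasselbalch with mole ratio 0.075/0.53: pH = 10.59 + (-0.849)

pH = 9.74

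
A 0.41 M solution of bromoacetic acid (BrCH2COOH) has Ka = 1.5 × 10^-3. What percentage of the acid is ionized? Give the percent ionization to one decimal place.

5.9%

BrCH2COOH ⇌ BrCH2COO- + H+; let x = [H+] at equilibrium.
Ka = x²/(C₀ − x); solving the quadratic gives x = 2.41 × 10^-2 M.
% ionization = x/C₀ × 100% = 2.41 × 10^-2/0.41 × 100% = 5.9%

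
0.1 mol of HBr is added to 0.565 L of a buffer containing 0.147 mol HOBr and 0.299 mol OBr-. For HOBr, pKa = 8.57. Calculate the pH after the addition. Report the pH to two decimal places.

pH = 8.48

After neutralization: n(HOBr) = 0.247 mol, n(OBr-) = 0.199 mol.
Henderson–Hasselbalch with mole ratio 0.199/0.247: pH = 8.57 + (-0.094)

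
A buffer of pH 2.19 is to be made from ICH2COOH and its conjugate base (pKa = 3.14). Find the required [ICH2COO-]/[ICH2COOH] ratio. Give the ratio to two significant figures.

ratio = 0.11

pH = pKa + log(r) ⇒ log(r) = 2.19 − 3.14 = -0.95
r = [ICH2COO-]/[ICH2COOH] = 10^(-0.95) = 0.112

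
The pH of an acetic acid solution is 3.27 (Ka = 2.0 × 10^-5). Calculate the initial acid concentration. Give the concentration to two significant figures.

[H+] = 10^(-3.27) = 5.37 × 10^-4 M = x
Ka = x²/(C₀ − x) ⇒ C₀ = x + x²/Ka
C₀ = 5.37 × 10^-4 + (5.37 × 10^-4)²/(2.0 × 10^-5) = 1.50 × 10^-2 M

C₀ = 1.5 × 10^-2 M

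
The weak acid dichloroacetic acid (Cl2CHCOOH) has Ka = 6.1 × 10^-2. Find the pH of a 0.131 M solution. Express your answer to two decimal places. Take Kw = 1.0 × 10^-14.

Cl2CHCOOH ⇌ Cl2CHCOO- + H+
Ka = x²/(0.131 − x) = 6.1 × 10^-2
Here C₀/Ka ≈ 2.15, so the small-x approximation fails. Use the quadratic:
x = [−0.061 + √(0.061² + 0.032)]/2 = 6.40 × 10^-2 M
pH = −log[H+] = −log(6.40 × 10^-2) = 1.19

pH = 1.19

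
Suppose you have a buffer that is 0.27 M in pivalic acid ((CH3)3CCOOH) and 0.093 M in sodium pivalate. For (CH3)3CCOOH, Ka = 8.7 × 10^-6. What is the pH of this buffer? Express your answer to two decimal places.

pH = 4.60

pKa = −log(8.7 × 10^-6) = 5.060
Henderson–Hasselbalch: pH = pKa + log([(CH3)3CCOO-]/[(CH3)3CCOOH]) = 5.060 + log(0.093/0.27)
pH = 5.060 + (-0.463) = 4.60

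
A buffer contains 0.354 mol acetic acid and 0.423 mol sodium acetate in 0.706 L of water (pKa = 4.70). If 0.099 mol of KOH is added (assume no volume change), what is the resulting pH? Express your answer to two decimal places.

pH = 5.01

OH- converts CH3COOH to CH3COO-: CH3COOH → 0.255 mol, CH3COO- → 0.522 mol.
pH = pKa + log([A⁻]/[HA]) = 4.70 + log(0.522/0.255) = 4.70 +0.311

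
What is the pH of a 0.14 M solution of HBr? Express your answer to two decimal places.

HBr is a strong acid and dissociates completely, so [H+] = 0.14 M.
pH = -log(0.14) = 0.85

pH = 0.85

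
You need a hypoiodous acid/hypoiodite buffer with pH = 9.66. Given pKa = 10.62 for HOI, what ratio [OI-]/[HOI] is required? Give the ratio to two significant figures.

pH = pKa + log(r) ⇒ log(r) = 9.66 − 10.62 = -0.96
r = [OI-]/[HOI] = 10^(-0.96) = 0.11

ratio = 0.11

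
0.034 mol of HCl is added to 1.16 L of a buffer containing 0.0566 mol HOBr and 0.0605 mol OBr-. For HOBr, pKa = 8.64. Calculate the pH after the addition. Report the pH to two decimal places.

pH = 8.11

After neutralization: n(HOBr) = 0.0906 mol, n(OBr-) = 0.0265 mol.
Henderson–Hasselbalch with mole ratio 0.0265/0.0906: pH = 8.64 + (-0.534)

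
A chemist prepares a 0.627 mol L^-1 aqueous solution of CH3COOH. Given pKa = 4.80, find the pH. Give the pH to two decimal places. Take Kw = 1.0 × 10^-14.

pH = 2.50

CH3COOH ⇌ CH3COO- + H+
Ka = 10^(−4.80) = 1.58 × 10^-5
From the ICE table, Ka = x²/(0.627 − x) = 1.58 × 10^-5.
Assume x ≪ 0.627: x ≈ √(1.58 × 10^-5 × 0.627) = 3.15 × 10^-3 M
pH = −log(3.15 × 10^-3) = 2.50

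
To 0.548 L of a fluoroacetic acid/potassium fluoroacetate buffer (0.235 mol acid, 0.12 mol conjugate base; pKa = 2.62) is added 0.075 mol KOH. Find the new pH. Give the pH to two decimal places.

After neutralization: n(FCH2COOH) = 0.16 mol, n(FCH2COO-) = 0.195 mol.
pH = pKa + log([A⁻]/[HA]) = 2.62 + log(0.195/0.16) = 2.62 +0.086

pH = 2.71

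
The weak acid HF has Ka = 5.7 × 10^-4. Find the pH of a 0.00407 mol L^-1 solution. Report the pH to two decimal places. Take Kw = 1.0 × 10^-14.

HF ⇌ F- + H+
Ka = [H+]²/(0.00407 − [H+]) = 5.7 × 10^-4
[H+] is not negligible relative to C₀; solve [H+]² + 0.00057·[H+] − 2.32e-06 = 0.
[H+] = [−0.00057 + √(0.00057² + 9.28e-06)]/2 = 1.26 × 10^-3 M
pH = −log[H+] = −log(1.26 × 10^-3) = 2.90

pH = 2.90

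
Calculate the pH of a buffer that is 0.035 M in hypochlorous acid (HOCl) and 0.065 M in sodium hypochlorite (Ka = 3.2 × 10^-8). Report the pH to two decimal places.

pKa = −log(3.2 × 10^-8) = 7.495
Henderson–Hasselbalch: pH = pKa + log([OCl-]/[HOCl]) = 7.495 + log(0.065/0.035)
pH = 7.495 + (+0.269) = 7.76

pH = 7.76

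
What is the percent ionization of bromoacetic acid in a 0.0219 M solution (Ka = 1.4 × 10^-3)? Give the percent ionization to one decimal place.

BrCH2COOH ⇌ BrCH2COO- + H+; let x = [H+] at equilibrium.
Ka = x²/(C₀ − x); solving the quadratic gives x = 4.88 × 10^-3 M.
% ionization = x/C₀ × 100% = 4.88 × 10^-3/0.0219 × 100% = 22.3%

22.3%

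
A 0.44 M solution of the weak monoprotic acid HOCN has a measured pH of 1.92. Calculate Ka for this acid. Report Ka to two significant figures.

[H+] = 10^(-1.92) = 1.20 × 10^-2 M
At equilibrium [HA] = 0.44 − 1.20 × 10^-2 = 4.28 × 10^-1 M
Ka = [H+][A-]/[HA] = (1.20 × 10^-2)² / 4.28 × 10^-1 = 3.4 × 10^-4

Ka = 3.4 × 10^-4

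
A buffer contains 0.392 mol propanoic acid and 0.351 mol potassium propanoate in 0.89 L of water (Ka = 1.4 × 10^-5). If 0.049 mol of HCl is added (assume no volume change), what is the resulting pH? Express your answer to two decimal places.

pH = 4.69

After neutralization: n(CH3CH2COOH) = 0.441 mol, n(CH3CH2COO-) = 0.302 mol.
pKa = −log(1.4 × 10^-5) = 4.854
pH = pKa + log([A⁻]/[HA]) = 4.854 + log(0.302/0.441) = 4.854 -0.164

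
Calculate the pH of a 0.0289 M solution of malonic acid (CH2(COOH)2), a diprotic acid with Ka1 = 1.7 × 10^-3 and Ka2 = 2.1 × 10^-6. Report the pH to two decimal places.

pH = 2.21

Since Ka1 ≫ Ka2, the first ionization dominates [H+].
Ka1 = x²/(0.0289 − x) = 1.7 × 10^-3
Solving the quadratic: x = (−Ka1 + √(Ka1² + 4·Ka1·C₀))/2 = 6.21 × 10^-3 M
pH = −log(6.21 × 10^-3) = 2.21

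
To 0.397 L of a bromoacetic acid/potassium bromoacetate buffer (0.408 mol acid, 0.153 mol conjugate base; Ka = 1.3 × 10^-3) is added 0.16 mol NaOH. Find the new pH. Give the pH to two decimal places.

pH = 2.99

OH- converts BrCH2COOH to BrCH2COO-: BrCH2COOH → 0.248 mol, BrCH2COO- → 0.313 mol.
pKa = −log(1.3 × 10^-3) = 2.886
pH = pKa + log([A⁻]/[HA]) = 2.886 + log(0.313/0.248) = 2.886 +0.101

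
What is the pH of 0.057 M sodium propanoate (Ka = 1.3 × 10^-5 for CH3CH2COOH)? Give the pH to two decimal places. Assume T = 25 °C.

pH = 8.82

CH3CH2COO- is the conjugate base of the weak acid CH3CH2COOH.
Kb = Kw/Ka = 1.0×10^-14 / 1.3 × 10^-5 = 7.69 × 10^-10
Let x = [OH-] at equilibrium. Kb = x²/(0.057 − x).
Since Kb ≪ C₀, x ≈ √(Kb·C₀) = 6.62 × 10^-6 M.
pOH = −log(6.62 × 10^-6) = 5.18; pH = 14.00 − 5.18 = 8.82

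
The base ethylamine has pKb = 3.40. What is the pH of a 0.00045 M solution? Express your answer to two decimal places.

C2H5NH2 + H2O ⇌ C2H5NH3+ + OH-
Kb = 10^(−3.40) = 3.98 × 10^-4
Kb = [OH-]²/(0.00045 − [OH-]) = 3.98 × 10^-4
The 5% rule fails; solving [OH-]² + Kb·[OH-] − Kb·C₀ = 0 exactly:
[OH-] = (−Kb + √(Kb² + 4·Kb·C₀))/2 = 2.69 × 10^-4 M
pOH = −log(2.69 × 10^-4) = 3.57; pH = 14.00 − 3.57 = 10.43

pH = 10.43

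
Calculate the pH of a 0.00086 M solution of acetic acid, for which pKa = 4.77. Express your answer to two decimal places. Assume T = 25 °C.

CH3COOH ⇌ CH3COO- + H+
Ka = 10^(−4.77) = 1.70 × 10^-5
From the ICE table, Ka = [H+]²/(0.00086 − [H+]) = 1.70 × 10^-5.
[H+] is not negligible relative to C₀; solve [H+]² + 1.7e-05·[H+] − 1.46e-08 = 0.
[H+] = [−1.7e-05 + √(1.7e-05² + 5.85e-08)]/2 = 1.13 × 10^-4 M
pH = −log(1.13 × 10^-4) = 3.95

pH = 3.95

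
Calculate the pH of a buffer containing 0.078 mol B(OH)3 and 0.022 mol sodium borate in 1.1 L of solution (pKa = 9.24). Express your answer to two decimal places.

pH = pKa + log([A⁻]/[HA]) = 9.24 + log(0.022/0.078)
pH = 9.24 + (-0.550) = 8.69

pH = 8.69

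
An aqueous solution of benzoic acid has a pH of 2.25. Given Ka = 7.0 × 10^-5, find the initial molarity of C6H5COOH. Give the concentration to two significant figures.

[H+] = 10^(-2.25) = 5.62 × 10^-3 M = x
Ka = x²/(C₀ − x) ⇒ C₀ = x + x²/Ka
C₀ = 5.62 × 10^-3 + (5.62 × 10^-3)²/(7.0 × 10^-5) = 4.57 × 10^-1 M

C₀ = 4.6 × 10^-1 M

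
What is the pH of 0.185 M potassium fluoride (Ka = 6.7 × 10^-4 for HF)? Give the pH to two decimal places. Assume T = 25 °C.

pH = 8.22

F- is the conjugate base of the weak acid HF.
Kb = Kw/Ka = 1.0×10^-14 / 6.7 × 10^-4 = 1.49 × 10^-11
Let x = [OH-] at equilibrium. Kb = x²/(0.185 − x).
Assume x ≪ 0.185: x ≈ √(1.49 × 10^-11 × 0.185) = 1.66 × 10^-6 M
pOH = 5.78, so pH = 14.00 − pOH = 8.22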